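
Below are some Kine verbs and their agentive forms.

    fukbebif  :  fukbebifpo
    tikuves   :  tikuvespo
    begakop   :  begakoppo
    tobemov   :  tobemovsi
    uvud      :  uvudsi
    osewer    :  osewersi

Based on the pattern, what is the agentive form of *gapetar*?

gapetarsi

The alternation tracks the final consonant of the stem — -po when the stem ends in a voiceless consonant (*fukbebif*, *tikuves*, *begakop*); -si when the stem ends in a voiced consonant (*tobemov*, *uvud*, *osewer*).
The final consonant of *gapetar* is /r/, which is voiced, so the suffix is -si, giving *gapetarsi*.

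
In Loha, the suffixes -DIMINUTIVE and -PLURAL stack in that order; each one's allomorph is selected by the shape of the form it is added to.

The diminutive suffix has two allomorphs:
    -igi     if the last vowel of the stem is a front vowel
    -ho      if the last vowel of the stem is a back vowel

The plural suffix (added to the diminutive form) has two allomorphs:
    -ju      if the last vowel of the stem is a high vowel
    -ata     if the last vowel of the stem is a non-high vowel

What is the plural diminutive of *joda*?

*joda*: last vowel = /a/, a back vowel → -ho → *jodaho*.
Since the last vowel of the diminutive form *jodaho* is /o/ (a non-high vowel), it takes -ata, giving *jodahoata*.

jodahoata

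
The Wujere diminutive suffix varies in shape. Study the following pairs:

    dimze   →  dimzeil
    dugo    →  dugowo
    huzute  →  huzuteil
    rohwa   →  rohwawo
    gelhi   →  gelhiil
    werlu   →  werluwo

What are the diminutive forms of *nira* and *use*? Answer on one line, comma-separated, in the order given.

nirawo, useil

The suffix is conditioned by the last vowel: -il when the last vowel of the stem is a front vowel (*dimze*, *huzute*, *gelhi*); -wo when the last vowel of the stem is a back vowel (*dugo*, *rohwa*, *werlu*).
*nira*: last vowel = /a/, a back vowel → -wo → *nirawo*.
The last vowel of *use* is /e/, which is a front vowel, so the suffix is -il, giving *useil*.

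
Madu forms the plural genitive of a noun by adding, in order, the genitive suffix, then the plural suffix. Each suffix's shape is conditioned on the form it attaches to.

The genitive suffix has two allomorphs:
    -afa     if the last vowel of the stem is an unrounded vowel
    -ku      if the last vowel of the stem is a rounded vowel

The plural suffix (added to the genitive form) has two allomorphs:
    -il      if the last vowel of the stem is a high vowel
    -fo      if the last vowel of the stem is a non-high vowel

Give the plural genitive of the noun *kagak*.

kagakafafo

*kagak* — last vowel /a/ (an unrounded vowel) → -afa → *kagakafa*.
The last vowel of the genitive form *kagakafa* is /a/, which is a non-high vowel, so the plural suffix is -fo, giving *kagakafafo*.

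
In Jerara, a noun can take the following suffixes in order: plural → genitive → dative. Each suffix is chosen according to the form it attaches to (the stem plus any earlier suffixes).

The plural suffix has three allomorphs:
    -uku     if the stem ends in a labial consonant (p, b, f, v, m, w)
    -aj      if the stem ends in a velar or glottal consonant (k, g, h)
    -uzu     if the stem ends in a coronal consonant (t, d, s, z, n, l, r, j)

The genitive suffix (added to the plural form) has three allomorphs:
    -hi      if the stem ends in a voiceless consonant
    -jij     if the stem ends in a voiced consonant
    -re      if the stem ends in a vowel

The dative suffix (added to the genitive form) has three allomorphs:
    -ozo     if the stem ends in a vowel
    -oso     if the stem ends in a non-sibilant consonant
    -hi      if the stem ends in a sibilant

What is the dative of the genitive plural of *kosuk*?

The final consonant of *kosuk* is /k/, which is velar/glottal, so the plural suffix is -aj, giving *kosukaj*.
The plural form *kosukaj*: final sound = /j/, a voiced consonant → -jij → *kosukajjij*.
The genitive form *kosukajjij* — final sound /j/ (a non-sibilant consonant) → -oso → *kosukajjijoso*.

kosukajjijoso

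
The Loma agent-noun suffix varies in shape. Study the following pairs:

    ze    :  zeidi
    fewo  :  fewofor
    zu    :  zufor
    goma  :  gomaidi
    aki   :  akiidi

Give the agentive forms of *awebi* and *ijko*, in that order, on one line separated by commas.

Looking at the last vowel of each stem: -for when the last vowel of the stem is a rounded vowel (*fewo*, *zu*); -idi when the last vowel of the stem is an unrounded vowel (*ze*, *goma*, *aki*).
*awebi* — last vowel /i/ (an unrounded vowel) → -idi → *awebiidi*.
*ijko*: last vowel = /o/, a rounded vowel → -for → *ijkofor*.

awebiidi, ijkofor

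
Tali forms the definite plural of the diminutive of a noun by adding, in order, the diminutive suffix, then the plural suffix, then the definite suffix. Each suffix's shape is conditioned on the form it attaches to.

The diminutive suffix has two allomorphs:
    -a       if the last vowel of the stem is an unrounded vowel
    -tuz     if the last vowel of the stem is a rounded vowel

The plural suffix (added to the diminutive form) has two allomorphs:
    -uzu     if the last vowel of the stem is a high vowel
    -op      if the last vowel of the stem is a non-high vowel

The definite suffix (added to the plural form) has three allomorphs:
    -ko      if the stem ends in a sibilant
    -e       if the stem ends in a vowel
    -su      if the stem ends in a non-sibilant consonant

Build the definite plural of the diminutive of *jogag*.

*jogag* — last vowel /a/ (an unrounded vowel) → -a → *jogaga*.
Since the last vowel of the diminutive form *jogaga* is /a/ (a non-high vowel), it takes -op, giving *jogagaop*.
The plural form *jogagaop*: final sound = /p/, a non-sibilant consonant → -su → *jogagaopsu*.

jogagaopsu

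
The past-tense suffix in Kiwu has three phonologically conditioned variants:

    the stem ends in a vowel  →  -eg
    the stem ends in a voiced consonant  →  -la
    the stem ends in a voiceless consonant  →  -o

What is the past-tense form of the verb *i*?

ieg

The final sound of *i* is /i/, which is a vowel, so the suffix is -eg, giving *ieg*.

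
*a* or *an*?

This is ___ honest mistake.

an

The indefinite article is chosen by the initial *sound* of the following word, not its spelling.
*honest* begins with the sound /ɒ/ (silent h) — a vowel sound.
So the article is *an*: This is an honest mistake.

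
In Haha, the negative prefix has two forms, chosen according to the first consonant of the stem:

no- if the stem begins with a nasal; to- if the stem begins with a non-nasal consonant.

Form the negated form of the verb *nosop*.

nonosop

The first consonant of *nosop* is /n/, which is a nasal, so the prefix is no-, giving *nonosop*.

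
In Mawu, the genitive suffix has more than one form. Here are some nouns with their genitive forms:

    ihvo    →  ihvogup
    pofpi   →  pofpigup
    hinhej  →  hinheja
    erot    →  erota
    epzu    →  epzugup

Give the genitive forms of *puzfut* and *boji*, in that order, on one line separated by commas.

puzfuta, bojigup

The pattern is consonant vs. vowel: -a when the stem ends in a consonant (*hinhej*, *erot*); -gup when the stem ends in a vowel (*ihvo*, *pofpi*, *epzu*).
*puzfut* — final sound /t/ (a consonant) → -a → *puzfuta*.
*boji* — final sound /i/ (a vowel) → -gup → *bojigup*.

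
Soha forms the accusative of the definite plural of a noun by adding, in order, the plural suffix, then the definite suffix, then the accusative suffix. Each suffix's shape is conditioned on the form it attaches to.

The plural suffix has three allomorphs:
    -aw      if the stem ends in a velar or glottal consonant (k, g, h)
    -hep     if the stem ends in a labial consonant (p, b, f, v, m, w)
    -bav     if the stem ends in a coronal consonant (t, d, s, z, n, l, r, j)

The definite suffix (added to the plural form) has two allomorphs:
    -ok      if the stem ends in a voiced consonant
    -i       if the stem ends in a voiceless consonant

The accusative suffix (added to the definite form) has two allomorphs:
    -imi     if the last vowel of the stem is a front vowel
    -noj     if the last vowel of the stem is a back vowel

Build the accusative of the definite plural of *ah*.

ahawoknoj

The final consonant of *ah* is /h/, which is velar/glottal, so the plural suffix is -aw, giving *ahaw*.
The plural form *ahaw* — final consonant /w/ (voiced) → -ok → *ahawok*.
The definite form *ahawok* — last vowel /o/ (a back vowel) → -noj → *ahawoknoj*.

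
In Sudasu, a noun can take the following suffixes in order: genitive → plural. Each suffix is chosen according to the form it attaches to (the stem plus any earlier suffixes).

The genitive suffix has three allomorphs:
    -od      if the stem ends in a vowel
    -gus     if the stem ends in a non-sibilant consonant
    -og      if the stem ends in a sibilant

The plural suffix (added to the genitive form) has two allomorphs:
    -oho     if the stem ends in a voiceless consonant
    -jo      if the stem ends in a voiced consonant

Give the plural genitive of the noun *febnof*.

febnofgusoho

The final sound of *febnof* is /f/, which is a non-sibilant consonant, so the genitive suffix is -gus, giving *febnofgus*.
Since the final consonant of the genitive form *febnofgus* is /s/ (voiceless), it takes -oho, giving *febnofgusoho*.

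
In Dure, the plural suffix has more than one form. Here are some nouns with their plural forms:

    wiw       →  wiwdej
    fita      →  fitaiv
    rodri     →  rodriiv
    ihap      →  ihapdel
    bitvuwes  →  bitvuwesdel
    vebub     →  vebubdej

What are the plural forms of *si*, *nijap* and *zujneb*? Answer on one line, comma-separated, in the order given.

Looking at the final sound of each stem: -del when the stem ends in a voiceless consonant (*ihap*, *bitvuwes*); -dej when the stem ends in a voiced consonant (*wiw*, *vebub*); -iv when the stem ends in a vowel (*fita*, *rodri*).
The final sound of *si* is /i/, which is a vowel, so the suffix is -iv, giving *siiv*.
*nijap*: final sound = /p/, a voiceless consonant → -del → *nijapdel*.
Since the final sound of *zujneb* is /b/ (a voiced consonant), it takes -dej, giving *zujnebdej*.

siiv, nijapdel, zujnebdej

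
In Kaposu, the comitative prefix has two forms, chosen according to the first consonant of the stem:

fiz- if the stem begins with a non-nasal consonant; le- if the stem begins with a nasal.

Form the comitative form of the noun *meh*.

*meh* — first consonant /m/ (a nasal) → le- → *lemeh*.

lemeh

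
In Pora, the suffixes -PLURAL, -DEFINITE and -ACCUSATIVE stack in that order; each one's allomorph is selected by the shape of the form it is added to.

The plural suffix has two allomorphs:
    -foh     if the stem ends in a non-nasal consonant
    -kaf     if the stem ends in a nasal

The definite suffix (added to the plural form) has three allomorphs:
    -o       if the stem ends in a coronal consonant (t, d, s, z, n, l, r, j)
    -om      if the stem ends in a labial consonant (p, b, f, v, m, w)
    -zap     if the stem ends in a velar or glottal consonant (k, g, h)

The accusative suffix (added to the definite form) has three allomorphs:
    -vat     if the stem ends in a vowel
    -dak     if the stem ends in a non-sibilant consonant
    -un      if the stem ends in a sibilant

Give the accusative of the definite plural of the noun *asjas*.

*asjas* — final consonant /s/ (non-nasal) → -foh → *asjasfoh*.
The plural form *asjasfoh*: final consonant = /h/, velar/glottal → -zap → *asjasfohzap*.
The definite form *asjasfohzap*: final sound = /p/, a non-sibilant consonant → -dak → *asjasfohzapdak*.

asjasfohzapdak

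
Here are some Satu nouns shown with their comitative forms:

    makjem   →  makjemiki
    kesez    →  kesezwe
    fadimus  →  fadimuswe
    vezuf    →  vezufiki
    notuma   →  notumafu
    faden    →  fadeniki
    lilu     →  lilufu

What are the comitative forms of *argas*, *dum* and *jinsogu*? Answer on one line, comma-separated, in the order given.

argaswe, dumiki, jinsogufu

Looking at the final sound of each stem: -we when the stem ends in a sibilant (*kesez*, *fadimus*); -iki when the stem ends in a non-sibilant consonant (*makjem*, *vezuf*, *faden*); -fu when the stem ends in a vowel (*notuma*, *lilu*).
*argas*: final sound = /s/, a sibilant → -we → *argaswe*.
The final sound of *dum* is /m/, which is a non-sibilant consonant, so the suffix is -iki, giving *dumiki*.
*jinsogu* — final sound /u/ (a vowel) → -fu → *jinsogufu*.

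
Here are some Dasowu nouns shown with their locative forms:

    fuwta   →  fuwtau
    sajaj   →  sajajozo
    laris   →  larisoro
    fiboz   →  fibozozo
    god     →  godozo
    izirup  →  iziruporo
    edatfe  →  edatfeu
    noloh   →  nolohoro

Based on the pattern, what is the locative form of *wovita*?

wovitau

Looking at the final sound of each stem: -oro when the stem ends in a voiceless consonant (*laris*, *izirup*, *noloh*); -ozo when the stem ends in a voiced consonant (*sajaj*, *fiboz*, *god*); -u when the stem ends in a vowel (*fuwta*, *edatfe*).
*wovita*: final sound = /a/, a vowel → -u → *wovitau*.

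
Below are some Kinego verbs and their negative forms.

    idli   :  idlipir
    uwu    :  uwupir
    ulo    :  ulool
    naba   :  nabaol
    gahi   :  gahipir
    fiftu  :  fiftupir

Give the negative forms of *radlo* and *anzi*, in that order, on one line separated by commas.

radlool, anzipir

The pattern is height harmony: -pir when the last vowel of the stem is a high vowel (*idli*, *uwu*, *gahi*, *fiftu*); -ol when the last vowel of the stem is a non-high vowel (*ulo*, *naba*).
The last vowel of *radlo* is /o/, which is a non-high vowel, so the suffix is -ol, giving *radlool*.
Since the last vowel of *anzi* is /i/ (a high vowel), it takes -pir, giving *anzipir*.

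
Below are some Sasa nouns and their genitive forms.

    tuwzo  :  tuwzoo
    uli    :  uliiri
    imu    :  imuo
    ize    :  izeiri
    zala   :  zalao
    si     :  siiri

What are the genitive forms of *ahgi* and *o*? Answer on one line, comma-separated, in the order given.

ahgiiri, oo

Looking at the last vowel of each stem: -iri when the last vowel of the stem is a front vowel (*uli*, *ize*, *si*); -o when the last vowel of the stem is a back vowel (*tuwzo*, *imu*, *zala*).
*ahgi*: last vowel = /i/, a front vowel → -iri → *ahgiiri*.
The last vowel of *o* is /o/, which is a back vowel, so the suffix is -o, giving *oo*.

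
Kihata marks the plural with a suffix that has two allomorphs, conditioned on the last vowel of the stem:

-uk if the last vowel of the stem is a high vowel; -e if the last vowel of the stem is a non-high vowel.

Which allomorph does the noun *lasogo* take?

-e

The last vowel of *lasogo* is /o/, which is a non-high vowel, so the suffix is -e.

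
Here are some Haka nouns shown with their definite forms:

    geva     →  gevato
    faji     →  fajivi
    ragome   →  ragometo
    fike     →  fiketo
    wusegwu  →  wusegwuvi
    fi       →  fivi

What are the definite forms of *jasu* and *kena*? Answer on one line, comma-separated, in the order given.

The alternation tracks the last vowel of the stem — -vi when the last vowel of the stem is a high vowel (*faji*, *wusegwu*, *fi*); -to when the last vowel of the stem is a non-high vowel (*geva*, *ragome*, *fike*).
*jasu* — last vowel /u/ (a high vowel) → -vi → *jasuvi*.
Since the last vowel of *kena* is /a/ (a non-high vowel), it takes -to, giving *kenato*.

jasuvi, kenato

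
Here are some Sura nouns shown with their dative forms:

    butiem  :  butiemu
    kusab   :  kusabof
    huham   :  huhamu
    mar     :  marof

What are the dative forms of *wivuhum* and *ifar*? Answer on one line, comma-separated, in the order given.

The suffix is conditioned by the final consonant: -u when the stem ends in a nasal (*butiem*, *huham*); -of when the stem ends in a non-nasal consonant (*kusab*, *mar*).
*wivuhum*: final consonant = /m/, a nasal → -u → *wivuhumu*.
*ifar*: final consonant = /r/, non-nasal → -of → *ifarof*.

wivuhumu, ifarof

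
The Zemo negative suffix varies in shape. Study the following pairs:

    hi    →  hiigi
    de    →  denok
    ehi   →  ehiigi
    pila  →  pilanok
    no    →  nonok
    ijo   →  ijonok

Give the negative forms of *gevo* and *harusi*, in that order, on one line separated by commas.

gevonok, harusiigi

The alternation tracks the last vowel of the stem — -igi when the last vowel of the stem is a high vowel (*hi*, *ehi*); -nok when the last vowel of the stem is a non-high vowel (*de*, *pila*, *no*, *ijo*).
The last vowel of *gevo* is /o/, which is a non-high vowel, so the suffix is -nok, giving *gevonok*.
*harusi* — last vowel /i/ (a high vowel) → -igi → *harusiigi*.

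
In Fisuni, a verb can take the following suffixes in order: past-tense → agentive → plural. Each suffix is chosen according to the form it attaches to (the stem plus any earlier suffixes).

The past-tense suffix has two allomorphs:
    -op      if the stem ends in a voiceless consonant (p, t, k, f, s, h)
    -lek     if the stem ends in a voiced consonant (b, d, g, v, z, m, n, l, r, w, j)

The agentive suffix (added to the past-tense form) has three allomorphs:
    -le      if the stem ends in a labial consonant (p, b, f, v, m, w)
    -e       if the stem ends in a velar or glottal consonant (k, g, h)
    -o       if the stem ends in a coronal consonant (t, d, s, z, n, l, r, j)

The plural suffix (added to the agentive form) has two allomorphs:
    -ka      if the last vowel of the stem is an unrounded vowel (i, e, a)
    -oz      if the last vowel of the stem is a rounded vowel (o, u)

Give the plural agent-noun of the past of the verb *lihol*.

*lihol* — final consonant /l/ (voiced) → -lek → *lihollek*.
The past-tense form *lihollek*: final consonant = /k/, velar/glottal → -e → *liholleke*.
Since the last vowel of the agentive form *liholleke* is /e/ (an unrounded vowel), it takes -ka, giving *lihollekeka*.

lihollekeka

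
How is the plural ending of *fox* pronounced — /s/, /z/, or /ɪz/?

The stem *fox* ends in a sibilant (/s, z, ʃ, ʒ, tʃ, dʒ/).
The plural suffix surfaces as /ɪz/ after sibilants, /s/ after other voiceless consonants, and /z/ after other voiced sounds.
So the plural -s on *fox* is pronounced /ɪz/.

/ɪz/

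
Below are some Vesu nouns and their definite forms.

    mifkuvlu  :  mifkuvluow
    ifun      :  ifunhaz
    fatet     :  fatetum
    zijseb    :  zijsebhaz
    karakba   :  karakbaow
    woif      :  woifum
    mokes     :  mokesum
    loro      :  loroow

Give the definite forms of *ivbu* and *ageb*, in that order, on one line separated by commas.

ivbuow, agebhaz

The alternation tracks the final sound of the stem — -um when the stem ends in a voiceless consonant (*fatet*, *woif*, *mokes*); -haz when the stem ends in a voiced consonant (*ifun*, *zijseb*); -ow when the stem ends in a vowel (*mifkuvlu*, *karakba*, *loro*).
*ivbu* — final sound /u/ (a vowel) → -ow → *ivbuow*.
The final sound of *ageb* is /b/, which is a voiced consonant, so the suffix is -haz, giving *agebhaz*.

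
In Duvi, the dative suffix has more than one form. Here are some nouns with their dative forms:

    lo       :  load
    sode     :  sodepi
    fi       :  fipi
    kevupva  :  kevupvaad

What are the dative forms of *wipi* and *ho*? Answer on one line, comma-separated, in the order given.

wipipi, hoad

The pattern is front/back vowel harmony: -pi when the last vowel of the stem is a front vowel (*sode*, *fi*); -ad when the last vowel of the stem is a back vowel (*lo*, *kevupva*).
*wipi* — last vowel /i/ (a front vowel) → -pi → *wipipi*.
Since the last vowel of *ho* is /o/ (a back vowel), it takes -ad, giving *hoad*.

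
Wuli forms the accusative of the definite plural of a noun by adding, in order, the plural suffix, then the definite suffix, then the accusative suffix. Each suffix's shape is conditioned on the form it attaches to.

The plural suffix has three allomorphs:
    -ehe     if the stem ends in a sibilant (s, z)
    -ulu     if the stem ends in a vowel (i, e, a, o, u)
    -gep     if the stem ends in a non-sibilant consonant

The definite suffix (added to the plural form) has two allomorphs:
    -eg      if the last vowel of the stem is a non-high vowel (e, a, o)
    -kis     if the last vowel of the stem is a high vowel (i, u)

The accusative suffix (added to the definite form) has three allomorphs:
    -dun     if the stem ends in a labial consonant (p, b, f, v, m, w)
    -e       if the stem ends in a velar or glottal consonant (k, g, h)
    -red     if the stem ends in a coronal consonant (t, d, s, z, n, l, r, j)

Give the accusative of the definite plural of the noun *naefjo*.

*naefjo*: final sound = /o/, a vowel → -ulu → *naefjoulu*.
The plural form *naefjoulu* — last vowel /u/ (a high vowel) → -kis → *naefjoulukis*.
The definite form *naefjoulukis*: final consonant = /s/, coronal → -red → *naefjoulukisred*.

naefjoulukisred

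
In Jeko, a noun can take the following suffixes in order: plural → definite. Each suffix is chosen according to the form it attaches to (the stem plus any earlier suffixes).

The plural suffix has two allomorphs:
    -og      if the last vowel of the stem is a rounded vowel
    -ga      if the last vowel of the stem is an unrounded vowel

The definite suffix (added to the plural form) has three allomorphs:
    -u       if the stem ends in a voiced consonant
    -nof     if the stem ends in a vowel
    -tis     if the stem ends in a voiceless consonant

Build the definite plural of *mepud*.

*mepud* — last vowel /u/ (a rounded vowel) → -og → *mepudog*.
The final sound of the plural form *mepudog* is /g/, which is a voiced consonant, so the definite suffix is -u, giving *mepudogu*.

mepudogu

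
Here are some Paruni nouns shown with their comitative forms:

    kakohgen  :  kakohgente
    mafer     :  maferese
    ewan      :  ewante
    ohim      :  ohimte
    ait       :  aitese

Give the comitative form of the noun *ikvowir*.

ikvowirese

The alternation tracks the final consonant of the stem — -te when the stem ends in a nasal (*kakohgen*, *ewan*, *ohim*); -ese when the stem ends in a non-nasal consonant (*mafer*, *ait*).
The final consonant of *ikvowir* is /r/, which is non-nasal, so the suffix is -ese, giving *ikvowirese*.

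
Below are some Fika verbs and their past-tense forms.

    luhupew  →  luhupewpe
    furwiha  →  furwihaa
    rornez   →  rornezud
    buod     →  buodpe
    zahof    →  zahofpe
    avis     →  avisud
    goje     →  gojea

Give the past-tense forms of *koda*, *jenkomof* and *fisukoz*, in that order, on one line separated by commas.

The pattern is sibilance of the final sound: -ud when the stem ends in a sibilant (*rornez*, *avis*); -pe when the stem ends in a non-sibilant consonant (*luhupew*, *buod*, *zahof*); -a when the stem ends in a vowel (*furwiha*, *goje*).
*koda*: final sound = /a/, a vowel → -a → *kodaa*.
*jenkomof*: final sound = /f/, a non-sibilant consonant → -pe → *jenkomofpe*.
*fisukoz*: final sound = /z/, a sibilant → -ud → *fisukozud*.

kodaa, jenkomofpe, fisukozud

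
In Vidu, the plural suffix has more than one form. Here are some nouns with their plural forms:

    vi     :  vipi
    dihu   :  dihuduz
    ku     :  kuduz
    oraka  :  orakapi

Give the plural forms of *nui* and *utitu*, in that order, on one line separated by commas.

Looking at the last vowel of each stem: -duz when the last vowel of the stem is a rounded vowel (*dihu*, *ku*); -pi when the last vowel of the stem is an unrounded vowel (*vi*, *oraka*).
*nui*: last vowel = /i/, an unrounded vowel → -pi → *nuipi*.
Since the last vowel of *utitu* is /u/ (a rounded vowel), it takes -duz, giving *utituduz*.

nuipi, utituduz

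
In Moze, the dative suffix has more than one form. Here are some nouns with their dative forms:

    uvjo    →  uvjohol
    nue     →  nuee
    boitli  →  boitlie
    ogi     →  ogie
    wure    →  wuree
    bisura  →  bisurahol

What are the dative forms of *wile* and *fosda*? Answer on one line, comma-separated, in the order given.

wilee, fosdahol

The suffix is conditioned by the last vowel: -e when the last vowel of the stem is a front vowel (*nue*, *boitli*, *ogi*, *wure*); -hol when the last vowel of the stem is a back vowel (*uvjo*, *bisura*).
The last vowel of *wile* is /e/, which is a front vowel, so the suffix is -e, giving *wilee*.
Since the last vowel of *fosda* is /a/ (a back vowel), it takes -hol, giving *fosdahol*.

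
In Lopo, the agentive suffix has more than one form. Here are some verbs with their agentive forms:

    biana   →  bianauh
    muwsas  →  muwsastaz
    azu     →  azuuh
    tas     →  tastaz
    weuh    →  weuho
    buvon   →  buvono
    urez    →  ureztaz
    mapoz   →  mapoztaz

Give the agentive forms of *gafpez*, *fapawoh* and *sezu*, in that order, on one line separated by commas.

The pattern is sibilance of the final sound: -taz when the stem ends in a sibilant (*muwsas*, *tas*, *urez*, *mapoz*); -o when the stem ends in a non-sibilant consonant (*weuh*, *buvon*); -uh when the stem ends in a vowel (*biana*, *azu*).
*gafpez* — final sound /z/ (a sibilant) → -taz → *gafpeztaz*.
*fapawoh*: final sound = /h/, a non-sibilant consonant → -o → *fapawoho*.
The final sound of *sezu* is /u/, which is a vowel, so the suffix is -uh, giving *sezuuh*.

gafpeztaz, fapawoho, sezuuh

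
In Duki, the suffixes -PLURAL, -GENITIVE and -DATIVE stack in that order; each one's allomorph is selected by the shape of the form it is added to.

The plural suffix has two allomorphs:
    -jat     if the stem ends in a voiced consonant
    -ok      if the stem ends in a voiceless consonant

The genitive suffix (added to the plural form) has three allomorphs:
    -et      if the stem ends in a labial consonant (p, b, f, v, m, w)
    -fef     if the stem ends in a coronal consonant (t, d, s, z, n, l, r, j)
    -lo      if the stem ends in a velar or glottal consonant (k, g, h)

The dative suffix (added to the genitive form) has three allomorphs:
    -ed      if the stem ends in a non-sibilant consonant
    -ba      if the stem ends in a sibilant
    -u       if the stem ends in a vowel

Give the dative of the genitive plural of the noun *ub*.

ubjatfefed

*ub* — final consonant /b/ (voiced) → -jat → *ubjat*.
The plural form *ubjat* — final consonant /t/ (coronal) → -fef → *ubjatfef*.
Since the final sound of the genitive form *ubjatfef* is /f/ (a non-sibilant consonant), it takes -ed, giving *ubjatfefed*.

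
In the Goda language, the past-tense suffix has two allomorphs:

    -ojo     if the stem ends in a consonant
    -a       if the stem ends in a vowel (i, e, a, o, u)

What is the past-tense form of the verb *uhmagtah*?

uhmagtahojo

*uhmagtah* — final sound /h/ (a consonant) → -ojo → *uhmagtahojo*.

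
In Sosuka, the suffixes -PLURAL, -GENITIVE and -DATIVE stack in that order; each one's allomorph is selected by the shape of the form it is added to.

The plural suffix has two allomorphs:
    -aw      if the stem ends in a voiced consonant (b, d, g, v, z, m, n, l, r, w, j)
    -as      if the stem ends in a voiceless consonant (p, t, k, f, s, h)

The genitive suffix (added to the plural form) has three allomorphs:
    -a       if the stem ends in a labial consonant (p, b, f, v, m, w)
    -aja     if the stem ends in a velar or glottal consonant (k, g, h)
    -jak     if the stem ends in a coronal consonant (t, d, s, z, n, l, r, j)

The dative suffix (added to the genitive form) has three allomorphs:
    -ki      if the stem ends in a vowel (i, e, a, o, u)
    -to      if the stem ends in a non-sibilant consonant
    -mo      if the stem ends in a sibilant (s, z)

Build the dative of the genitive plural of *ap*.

apasjakto

Since the final consonant of *ap* is /p/ (voiceless), it takes -as, giving *apas*.
The final consonant of the plural form *apas* is /s/, which is coronal, so the genitive suffix is -jak, giving *apasjak*.
The final sound of the genitive form *apasjak* is /k/, which is a non-sibilant consonant, so the dative suffix is -to, giving *apasjakto*.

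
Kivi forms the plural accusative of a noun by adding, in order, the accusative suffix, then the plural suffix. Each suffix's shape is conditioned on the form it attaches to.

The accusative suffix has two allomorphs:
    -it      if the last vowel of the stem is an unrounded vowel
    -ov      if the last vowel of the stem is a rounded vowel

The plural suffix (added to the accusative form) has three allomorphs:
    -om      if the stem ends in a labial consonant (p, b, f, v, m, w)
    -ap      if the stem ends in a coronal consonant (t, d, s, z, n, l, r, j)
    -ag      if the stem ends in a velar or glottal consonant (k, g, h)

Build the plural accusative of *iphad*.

iphaditap

*iphad* — last vowel /a/ (an unrounded vowel) → -it → *iphadit*.
The accusative form *iphadit* — final consonant /t/ (coronal) → -ap → *iphaditap*.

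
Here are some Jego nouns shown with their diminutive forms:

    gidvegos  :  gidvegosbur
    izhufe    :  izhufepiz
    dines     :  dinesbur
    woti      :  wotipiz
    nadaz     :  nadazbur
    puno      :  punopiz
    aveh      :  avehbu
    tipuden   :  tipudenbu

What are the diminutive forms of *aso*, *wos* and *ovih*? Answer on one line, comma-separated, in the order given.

The alternation tracks the final sound of the stem — -bur when the stem ends in a sibilant (*gidvegos*, *dines*, *nadaz*); -bu when the stem ends in a non-sibilant consonant (*aveh*, *tipuden*); -piz when the stem ends in a vowel (*izhufe*, *woti*, *puno*).
*aso* — final sound /o/ (a vowel) → -piz → *asopiz*.
*wos* — final sound /s/ (a sibilant) → -bur → *wosbur*.
Since the final sound of *ovih* is /h/ (a non-sibilant consonant), it takes -bu, giving *ovihbu*.

asopiz, wosbur, ovihbu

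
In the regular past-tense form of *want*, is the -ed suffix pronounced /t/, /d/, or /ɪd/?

The stem *want* ends in /t/ or /d/.
The -ed suffix is realized as /ɪd/ after /t, d/; as /t/ after other voiceless consonants; and as /d/ after other voiced sounds.
So -ed on *want* is pronounced /ɪd/.

/ɪd/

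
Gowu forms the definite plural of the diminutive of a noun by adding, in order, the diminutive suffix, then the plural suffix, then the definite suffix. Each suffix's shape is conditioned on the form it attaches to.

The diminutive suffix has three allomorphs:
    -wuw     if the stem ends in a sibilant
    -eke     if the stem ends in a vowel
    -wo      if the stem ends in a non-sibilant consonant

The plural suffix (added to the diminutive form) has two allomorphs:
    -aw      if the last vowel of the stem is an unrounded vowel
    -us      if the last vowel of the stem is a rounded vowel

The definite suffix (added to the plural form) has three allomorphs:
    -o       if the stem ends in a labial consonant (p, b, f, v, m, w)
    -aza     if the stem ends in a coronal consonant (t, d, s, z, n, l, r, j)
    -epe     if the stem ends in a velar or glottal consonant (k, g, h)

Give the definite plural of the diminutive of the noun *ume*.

umeekeawo

*ume* — final sound /e/ (a vowel) → -eke → *umeeke*.
The diminutive form *umeeke* — last vowel /e/ (an unrounded vowel) → -aw → *umeekeaw*.
Since the final consonant of the plural form *umeekeaw* is /w/ (labial), it takes -o, giving *umeekeawo*.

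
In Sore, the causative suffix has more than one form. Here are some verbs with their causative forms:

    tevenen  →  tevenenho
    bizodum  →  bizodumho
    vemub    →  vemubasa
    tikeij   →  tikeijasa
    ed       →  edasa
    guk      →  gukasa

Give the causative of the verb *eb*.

Looking at the final consonant of each stem: -ho when the stem ends in a nasal (*tevenen*, *bizodum*); -asa when the stem ends in a non-nasal consonant (*vemub*, *tikeij*, *ed*, *guk*).
The final consonant of *eb* is /b/, which is non-nasal, so the suffix is -asa, giving *ebasa*.

ebasa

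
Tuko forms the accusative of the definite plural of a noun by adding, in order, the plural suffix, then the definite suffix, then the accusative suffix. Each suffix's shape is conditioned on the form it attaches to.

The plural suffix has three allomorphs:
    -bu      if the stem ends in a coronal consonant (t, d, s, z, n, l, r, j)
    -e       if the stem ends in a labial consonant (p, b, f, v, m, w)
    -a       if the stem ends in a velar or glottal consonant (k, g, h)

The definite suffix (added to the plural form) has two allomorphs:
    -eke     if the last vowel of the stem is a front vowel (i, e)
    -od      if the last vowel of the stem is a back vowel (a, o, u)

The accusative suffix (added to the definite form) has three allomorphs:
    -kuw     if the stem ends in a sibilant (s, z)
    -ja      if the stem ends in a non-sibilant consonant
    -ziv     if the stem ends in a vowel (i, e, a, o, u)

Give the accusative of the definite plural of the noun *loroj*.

lorojbuodja

Since the final consonant of *loroj* is /j/ (coronal), it takes -bu, giving *lorojbu*.
The plural form *lorojbu*: last vowel = /u/, a back vowel → -od → *lorojbuod*.
The definite form *lorojbuod* — final sound /d/ (a non-sibilant consonant) → -ja → *lorojbuodja*.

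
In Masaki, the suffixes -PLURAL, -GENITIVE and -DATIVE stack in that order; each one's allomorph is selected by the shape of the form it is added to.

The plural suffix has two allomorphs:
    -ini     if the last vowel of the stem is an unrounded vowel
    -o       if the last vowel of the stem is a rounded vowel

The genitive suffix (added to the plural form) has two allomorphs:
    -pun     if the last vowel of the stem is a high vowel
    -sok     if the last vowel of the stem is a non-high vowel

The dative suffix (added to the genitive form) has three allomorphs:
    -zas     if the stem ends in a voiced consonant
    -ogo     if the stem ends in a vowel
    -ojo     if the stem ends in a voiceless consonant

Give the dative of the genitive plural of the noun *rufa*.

The last vowel of *rufa* is /a/, which is an unrounded vowel, so the plural suffix is -ini, giving *rufaini*.
The plural form *rufaini* — last vowel /i/ (a high vowel) → -pun → *rufainipun*.
Since the final sound of the genitive form *rufainipun* is /n/ (a voiced consonant), it takes -zas, giving *rufainipunzas*.

rufainipunzas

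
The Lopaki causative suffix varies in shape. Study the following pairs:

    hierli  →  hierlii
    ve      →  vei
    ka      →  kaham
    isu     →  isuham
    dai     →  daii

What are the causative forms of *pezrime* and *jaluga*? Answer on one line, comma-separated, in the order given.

pezrimei, jalugaham

The suffix is conditioned by the last vowel: -i when the last vowel of the stem is a front vowel (*hierli*, *ve*, *dai*); -ham when the last vowel of the stem is a back vowel (*ka*, *isu*).
The last vowel of *pezrime* is /e/, which is a front vowel, so the suffix is -i, giving *pezrimei*.
*jaluga* — last vowel /a/ (a back vowel) → -ham → *jalugaham*.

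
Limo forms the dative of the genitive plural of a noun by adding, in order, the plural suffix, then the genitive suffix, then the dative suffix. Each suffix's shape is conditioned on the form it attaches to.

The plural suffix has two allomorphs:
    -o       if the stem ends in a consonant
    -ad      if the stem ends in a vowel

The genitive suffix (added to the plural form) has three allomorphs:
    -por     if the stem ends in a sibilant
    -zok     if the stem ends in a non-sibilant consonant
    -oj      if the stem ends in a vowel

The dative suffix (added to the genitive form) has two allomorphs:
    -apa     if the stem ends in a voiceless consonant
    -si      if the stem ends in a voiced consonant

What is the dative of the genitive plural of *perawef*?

perawefoojsi

The final sound of *perawef* is /f/, which is a consonant, so the plural suffix is -o, giving *perawefo*.
The plural form *perawefo* — final sound /o/ (a vowel) → -oj → *perawefooj*.
The genitive form *perawefooj* — final consonant /j/ (voiced) → -si → *perawefoojsi*.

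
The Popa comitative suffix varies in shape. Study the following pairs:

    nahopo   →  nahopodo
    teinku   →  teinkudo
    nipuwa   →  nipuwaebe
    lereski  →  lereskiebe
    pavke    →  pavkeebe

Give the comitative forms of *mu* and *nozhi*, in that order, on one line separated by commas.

The suffix is conditioned by the last vowel: -do when the last vowel of the stem is a rounded vowel (*nahopo*, *teinku*); -ebe when the last vowel of the stem is an unrounded vowel (*nipuwa*, *lereski*, *pavke*).
*mu*: last vowel = /u/, a rounded vowel → -do → *mudo*.
The last vowel of *nozhi* is /i/, which is an unrounded vowel, so the suffix is -ebe, giving *nozhiebe*.

mudo, nozhiebe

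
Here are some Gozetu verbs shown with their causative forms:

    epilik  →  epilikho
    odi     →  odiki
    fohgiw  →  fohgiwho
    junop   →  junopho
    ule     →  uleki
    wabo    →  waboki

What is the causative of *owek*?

owekho

The suffix is conditioned by the final sound: -ho when the stem ends in a consonant (*epilik*, *fohgiw*, *junop*); -ki when the stem ends in a vowel (*odi*, *ule*, *wabo*).
*owek*: final sound = /k/, a consonant → -ho → *owekho*.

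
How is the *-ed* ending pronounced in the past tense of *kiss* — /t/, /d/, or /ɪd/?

The stem *kiss* ends in a voiceless consonant other than /t/.
The -ed suffix is realized as /ɪd/ after /t, d/; as /t/ after other voiceless consonants; and as /d/ after other voiced sounds.
So -ed on *kiss* is pronounced /t/.

/t/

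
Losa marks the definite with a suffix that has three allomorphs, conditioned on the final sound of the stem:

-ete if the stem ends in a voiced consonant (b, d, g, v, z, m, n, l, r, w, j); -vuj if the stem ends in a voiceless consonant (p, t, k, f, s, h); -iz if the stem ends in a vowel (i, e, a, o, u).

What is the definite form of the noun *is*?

isvuj

The final sound of *is* is /s/, which is a voiceless consonant, so the suffix is -vuj, giving *isvuj*.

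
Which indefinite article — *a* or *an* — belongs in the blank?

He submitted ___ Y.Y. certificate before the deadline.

The indefinite article is chosen by the initial *sound* of the following word, not its spelling.
The initialism *Y.Y.* is read letter by letter; the first letter, Y, is pronounced /waɪ/, which begins with a consonant sound.
So the article is *a*: He submitted a Y.Y. certificate before the deadline.

a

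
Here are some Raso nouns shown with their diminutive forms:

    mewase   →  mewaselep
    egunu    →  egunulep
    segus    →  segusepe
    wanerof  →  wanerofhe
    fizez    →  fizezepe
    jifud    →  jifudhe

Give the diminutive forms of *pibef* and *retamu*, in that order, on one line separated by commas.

The alternation tracks the final sound of the stem — -epe when the stem ends in a sibilant (*segus*, *fizez*); -he when the stem ends in a non-sibilant consonant (*wanerof*, *jifud*); -lep when the stem ends in a vowel (*mewase*, *egunu*).
The final sound of *pibef* is /f/, which is a non-sibilant consonant, so the suffix is -he, giving *pibefhe*.
The final sound of *retamu* is /u/, which is a vowel, so the suffix is -lep, giving *retamulep*.

pibefhe, retamulep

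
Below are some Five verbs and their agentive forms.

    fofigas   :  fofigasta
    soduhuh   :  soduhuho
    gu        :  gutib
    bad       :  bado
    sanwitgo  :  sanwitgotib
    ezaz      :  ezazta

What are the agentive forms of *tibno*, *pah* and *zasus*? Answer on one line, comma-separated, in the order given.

Looking at the final sound of each stem: -ta when the stem ends in a sibilant (*fofigas*, *ezaz*); -o when the stem ends in a non-sibilant consonant (*soduhuh*, *bad*); -tib when the stem ends in a vowel (*gu*, *sanwitgo*).
*tibno* — final sound /o/ (a vowel) → -tib → *tibnotib*.
The final sound of *pah* is /h/, which is a non-sibilant consonant, so the suffix is -o, giving *paho*.
Since the final sound of *zasus* is /s/ (a sibilant), it takes -ta, giving *zasusta*.

tibnotib, paho, zasusta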